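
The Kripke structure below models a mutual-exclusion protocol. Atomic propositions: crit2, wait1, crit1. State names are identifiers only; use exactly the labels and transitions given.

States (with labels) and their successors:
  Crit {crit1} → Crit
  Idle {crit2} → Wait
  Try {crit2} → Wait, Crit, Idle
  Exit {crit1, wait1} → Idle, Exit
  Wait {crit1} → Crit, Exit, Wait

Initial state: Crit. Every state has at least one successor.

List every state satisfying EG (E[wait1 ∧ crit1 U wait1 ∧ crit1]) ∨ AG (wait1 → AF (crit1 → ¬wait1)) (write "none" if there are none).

States satisfying E[wait1 ∧ crit1 U wait1 ∧ crit1]: {Exit}.
States satisfying EG (E[wait1 ∧ crit1 U wait1 ∧ crit1]): {Exit}.
States satisfying wait1 → AF (crit1 → ¬wait1): {Crit, Idle, Try, Wait}.
States satisfying AG (wait1 → AF (crit1 → ¬wait1)): {Crit}.
States satisfying EG (E[wait1 ∧ crit1 U wait1 ∧ crit1]) ∨ AG (wait1 → AF (crit1 → ¬wait1)): {Crit, Exit}.

{Crit, Exit}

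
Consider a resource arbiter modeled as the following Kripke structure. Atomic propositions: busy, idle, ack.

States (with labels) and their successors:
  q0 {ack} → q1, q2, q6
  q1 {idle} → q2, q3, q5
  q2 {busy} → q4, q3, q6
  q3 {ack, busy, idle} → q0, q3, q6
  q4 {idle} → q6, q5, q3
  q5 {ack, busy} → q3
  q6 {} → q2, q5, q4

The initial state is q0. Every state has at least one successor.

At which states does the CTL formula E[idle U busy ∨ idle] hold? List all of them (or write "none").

States satisfying idle: {q1, q3, q4}.
States satisfying busy ∨ idle: {q1, q2, q3, q4, q5}.
States satisfying E[idle U busy ∨ idle]: {q1, q2, q3, q4, q5}.

{q1, q2, q3, q4, q5}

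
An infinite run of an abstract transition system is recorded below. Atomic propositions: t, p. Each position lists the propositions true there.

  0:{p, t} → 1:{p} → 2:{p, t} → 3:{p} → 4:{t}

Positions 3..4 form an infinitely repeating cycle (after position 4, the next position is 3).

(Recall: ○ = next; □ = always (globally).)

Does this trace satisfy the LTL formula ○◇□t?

The position after 0 is 1; ◇□t is false there.

Does not hold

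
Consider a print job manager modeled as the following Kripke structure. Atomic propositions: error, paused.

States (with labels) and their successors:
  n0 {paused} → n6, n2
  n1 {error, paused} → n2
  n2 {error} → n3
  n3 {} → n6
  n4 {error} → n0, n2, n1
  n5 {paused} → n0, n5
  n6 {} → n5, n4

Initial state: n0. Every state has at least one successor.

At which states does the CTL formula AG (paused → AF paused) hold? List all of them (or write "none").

States satisfying paused → AF paused: {n0, n1, n2, n3, n4, n5, n6}.
States satisfying AG (paused → AF paused): {n0, n1, n2, n3, n4, n5, n6}.

{n0, n1, n2, n3, n4, n5, n6}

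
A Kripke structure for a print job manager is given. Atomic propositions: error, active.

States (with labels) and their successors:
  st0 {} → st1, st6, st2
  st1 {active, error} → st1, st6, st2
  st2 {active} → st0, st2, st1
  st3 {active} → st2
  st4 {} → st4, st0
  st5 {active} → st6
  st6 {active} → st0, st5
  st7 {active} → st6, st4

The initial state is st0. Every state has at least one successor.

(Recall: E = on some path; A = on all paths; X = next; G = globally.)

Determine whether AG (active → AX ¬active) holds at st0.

Does not hold

States satisfying active → AX ¬active: {st0, st4}.
States satisfying AG (active → AX ¬active): ∅.
st1 is reachable from st0 and violates active → AX ¬active, so AG fails at st0.
st0 ∉ Sat(AG (active → AX ¬active)).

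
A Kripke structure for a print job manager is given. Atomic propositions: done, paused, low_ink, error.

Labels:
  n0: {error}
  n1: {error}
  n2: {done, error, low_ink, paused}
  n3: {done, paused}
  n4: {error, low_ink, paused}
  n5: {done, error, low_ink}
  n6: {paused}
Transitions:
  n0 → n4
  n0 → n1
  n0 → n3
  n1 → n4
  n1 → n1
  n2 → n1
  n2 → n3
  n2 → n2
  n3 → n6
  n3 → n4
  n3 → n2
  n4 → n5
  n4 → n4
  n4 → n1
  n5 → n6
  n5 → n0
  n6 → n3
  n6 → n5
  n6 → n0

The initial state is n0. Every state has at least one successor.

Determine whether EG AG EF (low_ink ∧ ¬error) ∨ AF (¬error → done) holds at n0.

Satisfied

States satisfying AG EF (low_ink ∧ ¬error): ∅.
States satisfying EG AG EF (low_ink ∧ ¬error): ∅.
States satisfying ¬error → done: {n0, n1, n2, n3, n4, n5}.
States satisfying AF (¬error → done): {n0, n1, n2, n3, n4, n5, n6}.
States satisfying EG AG EF (low_ink ∧ ¬error) ∨ AF (¬error → done): {n0, n1, n2, n3, n4, n5, n6}.
n0 ∈ Sat(EG AG EF (low_ink ∧ ¬error) ∨ AF (¬error → done)).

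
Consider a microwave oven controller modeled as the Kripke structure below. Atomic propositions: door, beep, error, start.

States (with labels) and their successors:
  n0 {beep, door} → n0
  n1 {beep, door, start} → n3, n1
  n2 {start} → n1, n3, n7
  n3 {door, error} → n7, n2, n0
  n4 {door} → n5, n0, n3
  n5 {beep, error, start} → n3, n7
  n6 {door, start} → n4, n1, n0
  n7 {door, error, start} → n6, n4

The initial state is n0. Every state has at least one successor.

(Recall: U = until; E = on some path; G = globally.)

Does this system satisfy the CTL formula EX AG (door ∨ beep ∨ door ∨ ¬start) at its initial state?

Yes

States satisfying AG (door ∨ beep ∨ door ∨ ¬start): {n0}.
States satisfying EX AG (door ∨ beep ∨ door ∨ ¬start): {n0, n3, n4, n6}.
n0 ∈ Sat(EX AG (door ∨ beep ∨ door ∨ ¬start)).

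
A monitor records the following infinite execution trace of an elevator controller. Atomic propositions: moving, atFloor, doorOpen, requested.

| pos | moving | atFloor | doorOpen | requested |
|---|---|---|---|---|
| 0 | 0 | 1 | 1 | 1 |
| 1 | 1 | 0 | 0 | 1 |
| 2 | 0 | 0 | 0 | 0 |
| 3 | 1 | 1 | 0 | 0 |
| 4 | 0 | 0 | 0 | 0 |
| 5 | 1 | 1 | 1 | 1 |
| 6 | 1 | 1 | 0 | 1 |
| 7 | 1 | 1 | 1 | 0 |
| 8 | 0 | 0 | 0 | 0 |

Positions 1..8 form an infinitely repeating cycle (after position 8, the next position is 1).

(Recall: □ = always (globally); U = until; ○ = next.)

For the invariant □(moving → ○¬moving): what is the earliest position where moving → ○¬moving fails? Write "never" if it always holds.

5

Check moving → ○¬moving at each position in order: 0 ✓, 1 ✓, 2 ✓, 3 ✓, 4 ✓.
At position 5 the labels are {atFloor, doorOpen, moving, requested} and the next position 6 has {atFloor, moving, requested}, so moving → ○¬moving is false there. This is the first violation.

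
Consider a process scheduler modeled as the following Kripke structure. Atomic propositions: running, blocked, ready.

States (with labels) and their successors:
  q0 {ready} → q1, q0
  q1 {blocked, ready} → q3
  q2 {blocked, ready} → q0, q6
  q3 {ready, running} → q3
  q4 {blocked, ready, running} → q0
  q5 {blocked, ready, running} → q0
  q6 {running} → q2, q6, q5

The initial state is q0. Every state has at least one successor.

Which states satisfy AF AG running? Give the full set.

{q1, q3}

States satisfying AG running: {q3}.
States satisfying AF AG running: {q1, q3}.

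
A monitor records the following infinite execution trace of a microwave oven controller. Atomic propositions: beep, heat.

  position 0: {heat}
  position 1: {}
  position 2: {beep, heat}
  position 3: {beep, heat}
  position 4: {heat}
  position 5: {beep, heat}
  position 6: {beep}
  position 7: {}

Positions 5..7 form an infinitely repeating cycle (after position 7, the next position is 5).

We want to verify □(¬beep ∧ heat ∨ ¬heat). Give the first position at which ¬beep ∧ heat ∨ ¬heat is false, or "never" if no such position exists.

2

Check ¬beep ∧ heat ∨ ¬heat at each position in order: 0 ✓, 1 ✓.
At position 2 the labels are {beep, heat}, so ¬beep ∧ heat ∨ ¬heat is false there. This is the first violation.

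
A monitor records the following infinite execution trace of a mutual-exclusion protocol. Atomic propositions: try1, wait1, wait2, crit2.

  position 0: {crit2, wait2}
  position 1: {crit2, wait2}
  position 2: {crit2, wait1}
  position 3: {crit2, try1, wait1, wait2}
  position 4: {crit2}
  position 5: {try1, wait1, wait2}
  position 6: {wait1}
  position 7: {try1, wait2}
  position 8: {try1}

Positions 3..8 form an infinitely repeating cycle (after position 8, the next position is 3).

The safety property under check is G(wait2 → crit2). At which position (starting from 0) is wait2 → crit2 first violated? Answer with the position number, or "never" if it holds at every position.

Check wait2 → crit2 at each position in order: 0 ✓, 1 ✓, 2 ✓, 3 ✓, 4 ✓.
At position 5 the labels are {try1, wait1, wait2}, so wait2 → crit2 is false there. This is the first violation.

5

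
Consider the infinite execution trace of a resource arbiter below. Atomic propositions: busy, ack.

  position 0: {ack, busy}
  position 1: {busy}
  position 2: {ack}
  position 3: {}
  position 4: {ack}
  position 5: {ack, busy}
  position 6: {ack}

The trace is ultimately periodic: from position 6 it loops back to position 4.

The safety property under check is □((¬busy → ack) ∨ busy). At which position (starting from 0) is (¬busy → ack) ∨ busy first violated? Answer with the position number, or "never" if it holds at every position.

Check (¬busy → ack) ∨ busy at each position in order: 0 ✓, 1 ✓, 2 ✓.
At position 3 the labels are {}, so (¬busy → ack) ∨ busy is false there. This is the first violation.

3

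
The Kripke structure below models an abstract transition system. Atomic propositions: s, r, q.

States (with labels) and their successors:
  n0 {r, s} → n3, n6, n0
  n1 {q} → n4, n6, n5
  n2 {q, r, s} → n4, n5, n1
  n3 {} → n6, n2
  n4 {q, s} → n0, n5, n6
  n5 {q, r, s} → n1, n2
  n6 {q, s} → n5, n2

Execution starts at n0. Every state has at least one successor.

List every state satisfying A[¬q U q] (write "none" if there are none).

{n1, n2, n3, n4, n5, n6}

States satisfying ¬q: {n0, n3}.
States satisfying q: {n1, n2, n4, n5, n6}.
States satisfying A[¬q U q]: {n1, n2, n3, n4, n5, n6}.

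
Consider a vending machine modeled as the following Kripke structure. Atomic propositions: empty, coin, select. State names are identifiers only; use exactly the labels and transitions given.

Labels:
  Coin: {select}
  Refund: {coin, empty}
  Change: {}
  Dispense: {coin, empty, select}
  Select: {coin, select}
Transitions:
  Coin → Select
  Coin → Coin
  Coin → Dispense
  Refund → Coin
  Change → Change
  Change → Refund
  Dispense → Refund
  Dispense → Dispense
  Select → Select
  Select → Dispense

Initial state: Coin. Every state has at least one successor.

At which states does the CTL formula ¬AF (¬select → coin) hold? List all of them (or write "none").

States satisfying ¬select → coin: {Coin, Refund, Dispense, Select}.
States satisfying AF (¬select → coin): {Coin, Refund, Dispense, Select}.
States satisfying ¬AF (¬select → coin): {Change}.

{Change}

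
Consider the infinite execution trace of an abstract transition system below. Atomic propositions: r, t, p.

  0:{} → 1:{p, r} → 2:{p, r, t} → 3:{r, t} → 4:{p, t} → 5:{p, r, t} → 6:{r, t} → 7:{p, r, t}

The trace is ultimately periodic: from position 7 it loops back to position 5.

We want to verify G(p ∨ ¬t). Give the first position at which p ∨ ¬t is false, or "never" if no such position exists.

3

Check p ∨ ¬t at each position in order: 0 ✓, 1 ✓, 2 ✓.
At position 3 the labels are {r, t}, so p ∨ ¬t is false there. This is the first violation.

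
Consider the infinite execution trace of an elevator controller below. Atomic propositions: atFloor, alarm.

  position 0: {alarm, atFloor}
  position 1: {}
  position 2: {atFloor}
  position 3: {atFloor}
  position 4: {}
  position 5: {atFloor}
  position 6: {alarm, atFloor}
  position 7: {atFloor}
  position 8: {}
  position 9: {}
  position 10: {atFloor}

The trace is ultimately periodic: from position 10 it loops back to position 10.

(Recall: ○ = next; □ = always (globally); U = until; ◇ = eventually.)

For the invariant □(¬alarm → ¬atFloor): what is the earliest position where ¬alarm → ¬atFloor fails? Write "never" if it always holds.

Check ¬alarm → ¬atFloor at each position in order: 0 ✓, 1 ✓.
At position 2 the labels are {atFloor}, so ¬alarm → ¬atFloor is false there. This is the first violation.

2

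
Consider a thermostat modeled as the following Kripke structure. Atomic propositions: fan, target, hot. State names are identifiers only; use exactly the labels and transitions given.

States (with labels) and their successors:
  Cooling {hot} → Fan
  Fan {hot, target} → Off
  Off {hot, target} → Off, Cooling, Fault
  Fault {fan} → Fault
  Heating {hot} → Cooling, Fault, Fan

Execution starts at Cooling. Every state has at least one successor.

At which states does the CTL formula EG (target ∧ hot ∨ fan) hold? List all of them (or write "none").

{Fan, Off, Fault}

States satisfying target ∧ hot ∨ fan: {Fan, Off, Fault}.
States satisfying EG (target ∧ hot ∨ fan): {Fan, Off, Fault}.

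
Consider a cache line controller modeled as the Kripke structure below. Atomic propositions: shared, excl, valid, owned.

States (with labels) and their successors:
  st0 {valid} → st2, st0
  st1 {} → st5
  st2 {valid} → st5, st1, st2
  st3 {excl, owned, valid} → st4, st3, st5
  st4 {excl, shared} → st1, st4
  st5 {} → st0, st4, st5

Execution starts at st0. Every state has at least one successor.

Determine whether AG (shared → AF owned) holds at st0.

Does not hold

States satisfying shared → AF owned: {st0, st1, st2, st3, st5}.
States satisfying AG (shared → AF owned): ∅.
st4 is reachable from st0 and violates shared → AF owned, so AG fails at st0.
st0 ∉ Sat(AG (shared → AF owned)).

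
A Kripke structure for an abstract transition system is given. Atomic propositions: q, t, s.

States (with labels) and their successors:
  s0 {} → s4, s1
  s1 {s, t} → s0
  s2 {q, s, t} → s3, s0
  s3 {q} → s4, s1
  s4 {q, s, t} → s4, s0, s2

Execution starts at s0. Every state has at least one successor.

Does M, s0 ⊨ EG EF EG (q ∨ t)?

States satisfying EF EG (q ∨ t): {s0, s1, s2, s3, s4}.
States satisfying EG EF EG (q ∨ t): {s0, s1, s2, s3, s4}.
s0 ∈ Sat(EG EF EG (q ∨ t)).

Yes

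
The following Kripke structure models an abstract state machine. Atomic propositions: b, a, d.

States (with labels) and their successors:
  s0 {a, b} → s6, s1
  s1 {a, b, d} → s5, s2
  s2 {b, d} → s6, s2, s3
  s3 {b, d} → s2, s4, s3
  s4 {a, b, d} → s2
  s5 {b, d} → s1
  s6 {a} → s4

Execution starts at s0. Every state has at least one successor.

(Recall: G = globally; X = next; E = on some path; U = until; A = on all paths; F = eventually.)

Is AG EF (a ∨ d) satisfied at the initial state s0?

Holds

States satisfying EF (a ∨ d): {s0, s1, s2, s3, s4, s5, s6}.
States satisfying AG EF (a ∨ d): {s0, s1, s2, s3, s4, s5, s6}.
Every state reachable from s0 satisfies EF (a ∨ d).
s0 ∈ Sat(AG EF (a ∨ d)).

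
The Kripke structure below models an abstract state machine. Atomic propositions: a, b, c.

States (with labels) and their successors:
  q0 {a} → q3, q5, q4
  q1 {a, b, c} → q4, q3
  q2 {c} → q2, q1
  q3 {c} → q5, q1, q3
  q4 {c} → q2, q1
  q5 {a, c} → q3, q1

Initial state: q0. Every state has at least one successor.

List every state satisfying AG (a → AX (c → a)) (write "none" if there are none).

States satisfying a → AX (c → a): {q2, q3, q4}.
States satisfying AG (a → AX (c → a)): ∅.

none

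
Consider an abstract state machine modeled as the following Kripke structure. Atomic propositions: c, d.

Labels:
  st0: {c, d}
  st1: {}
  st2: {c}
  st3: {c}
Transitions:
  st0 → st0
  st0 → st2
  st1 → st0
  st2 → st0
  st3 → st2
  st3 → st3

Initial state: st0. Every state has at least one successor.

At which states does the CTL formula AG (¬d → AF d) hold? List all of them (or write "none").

{st0, st1, st2}

States satisfying ¬d → AF d: {st0, st1, st2}.
States satisfying AG (¬d → AF d): {st0, st1, st2}.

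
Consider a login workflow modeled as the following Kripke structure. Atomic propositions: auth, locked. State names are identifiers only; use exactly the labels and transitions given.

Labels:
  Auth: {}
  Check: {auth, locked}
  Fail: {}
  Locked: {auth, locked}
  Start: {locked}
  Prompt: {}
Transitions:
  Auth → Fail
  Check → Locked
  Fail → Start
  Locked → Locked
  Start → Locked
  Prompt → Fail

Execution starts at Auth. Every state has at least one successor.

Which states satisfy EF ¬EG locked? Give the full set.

{Auth, Fail, Prompt}

States satisfying ¬EG locked: {Auth, Fail, Prompt}.
States satisfying EF ¬EG locked: {Auth, Fail, Prompt}.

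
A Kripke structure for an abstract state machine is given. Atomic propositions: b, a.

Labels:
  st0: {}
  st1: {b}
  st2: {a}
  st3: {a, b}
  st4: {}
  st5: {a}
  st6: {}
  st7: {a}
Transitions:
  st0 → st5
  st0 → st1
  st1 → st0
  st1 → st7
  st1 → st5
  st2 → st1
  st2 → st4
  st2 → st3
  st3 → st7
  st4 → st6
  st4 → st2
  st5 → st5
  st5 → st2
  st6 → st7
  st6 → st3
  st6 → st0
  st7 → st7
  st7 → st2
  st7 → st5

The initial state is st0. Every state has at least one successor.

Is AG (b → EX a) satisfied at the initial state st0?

States satisfying b → EX a: {st0, st1, st2, st3, st4, st5, st6, st7}.
States satisfying AG (b → EX a): {st0, st1, st2, st3, st4, st5, st6, st7}.
Every state reachable from st0 satisfies b → EX a.
st0 ∈ Sat(AG (b → EX a)).

Holds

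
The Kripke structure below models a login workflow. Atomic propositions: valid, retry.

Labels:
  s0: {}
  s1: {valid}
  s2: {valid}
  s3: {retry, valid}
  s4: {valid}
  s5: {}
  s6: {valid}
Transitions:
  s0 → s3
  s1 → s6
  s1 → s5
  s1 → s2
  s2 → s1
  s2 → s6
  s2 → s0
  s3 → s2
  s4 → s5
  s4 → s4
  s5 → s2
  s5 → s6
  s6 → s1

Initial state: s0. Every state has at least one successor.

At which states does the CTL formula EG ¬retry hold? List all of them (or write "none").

{s1, s2, s4, s5, s6}

States satisfying ¬retry: {s0, s1, s2, s4, s5, s6}.
States satisfying EG ¬retry: {s1, s2, s4, s5, s6}.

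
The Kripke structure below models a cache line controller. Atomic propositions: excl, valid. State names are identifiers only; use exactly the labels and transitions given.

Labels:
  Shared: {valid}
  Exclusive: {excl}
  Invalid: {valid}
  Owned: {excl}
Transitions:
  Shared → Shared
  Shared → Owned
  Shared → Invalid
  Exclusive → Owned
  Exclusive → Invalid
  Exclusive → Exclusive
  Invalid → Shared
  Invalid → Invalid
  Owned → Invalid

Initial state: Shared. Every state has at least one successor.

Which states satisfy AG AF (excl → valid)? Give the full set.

{Shared, Invalid, Owned}

States satisfying AF (excl → valid): {Shared, Invalid, Owned}.
States satisfying AG AF (excl → valid): {Shared, Invalid, Owned}.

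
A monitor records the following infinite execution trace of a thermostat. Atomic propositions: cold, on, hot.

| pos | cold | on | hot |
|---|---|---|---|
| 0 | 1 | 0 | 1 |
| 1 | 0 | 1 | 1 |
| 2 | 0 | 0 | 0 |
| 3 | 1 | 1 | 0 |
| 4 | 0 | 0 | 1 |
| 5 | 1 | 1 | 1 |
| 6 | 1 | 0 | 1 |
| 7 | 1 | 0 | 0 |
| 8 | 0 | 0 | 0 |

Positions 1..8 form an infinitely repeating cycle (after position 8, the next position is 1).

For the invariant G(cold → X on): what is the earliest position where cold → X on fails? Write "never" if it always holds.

3

Check cold → X on at each position in order: 0 ✓, 1 ✓, 2 ✓.
At position 3 the labels are {cold, on} and the next position 4 has {hot}, so cold → X on is false there. This is the first violation.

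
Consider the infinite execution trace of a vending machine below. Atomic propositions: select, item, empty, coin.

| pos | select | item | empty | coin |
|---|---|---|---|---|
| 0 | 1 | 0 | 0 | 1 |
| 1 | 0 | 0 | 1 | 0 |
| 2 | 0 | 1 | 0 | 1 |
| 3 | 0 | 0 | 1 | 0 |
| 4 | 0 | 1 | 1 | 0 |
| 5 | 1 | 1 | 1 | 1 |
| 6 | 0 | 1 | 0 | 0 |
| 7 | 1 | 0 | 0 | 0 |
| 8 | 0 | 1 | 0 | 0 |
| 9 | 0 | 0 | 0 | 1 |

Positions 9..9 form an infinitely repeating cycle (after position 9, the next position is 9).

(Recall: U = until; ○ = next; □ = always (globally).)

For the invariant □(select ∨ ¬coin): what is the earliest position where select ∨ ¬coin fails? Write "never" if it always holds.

Check select ∨ ¬coin at each position in order: 0 ✓, 1 ✓.
At position 2 the labels are {coin, item}, so select ∨ ¬coin is false there. This is the first violation.

2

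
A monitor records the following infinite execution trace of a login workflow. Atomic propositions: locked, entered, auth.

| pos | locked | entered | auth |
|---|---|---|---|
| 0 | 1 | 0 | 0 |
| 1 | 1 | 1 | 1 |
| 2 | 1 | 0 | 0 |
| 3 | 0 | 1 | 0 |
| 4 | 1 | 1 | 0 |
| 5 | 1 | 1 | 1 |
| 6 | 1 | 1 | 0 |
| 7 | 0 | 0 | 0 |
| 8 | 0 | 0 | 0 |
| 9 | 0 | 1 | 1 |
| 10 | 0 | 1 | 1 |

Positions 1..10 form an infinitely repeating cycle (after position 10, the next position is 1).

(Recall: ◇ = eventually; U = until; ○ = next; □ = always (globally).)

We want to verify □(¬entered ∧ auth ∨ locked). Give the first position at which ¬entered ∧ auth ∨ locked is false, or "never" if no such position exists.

Check ¬entered ∧ auth ∨ locked at each position in order: 0 ✓, 1 ✓, 2 ✓.
At position 3 the labels are {entered}, so ¬entered ∧ auth ∨ locked is false there. This is the first violation.

3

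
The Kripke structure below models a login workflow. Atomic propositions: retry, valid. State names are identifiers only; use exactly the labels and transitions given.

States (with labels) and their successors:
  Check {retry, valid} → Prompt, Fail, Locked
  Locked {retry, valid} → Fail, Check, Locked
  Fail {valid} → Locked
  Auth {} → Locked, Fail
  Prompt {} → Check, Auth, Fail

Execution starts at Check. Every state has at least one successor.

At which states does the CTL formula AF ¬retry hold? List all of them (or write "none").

States satisfying ¬retry: {Fail, Auth, Prompt}.
States satisfying AF ¬retry: {Fail, Auth, Prompt}.

{Fail, Auth, Prompt}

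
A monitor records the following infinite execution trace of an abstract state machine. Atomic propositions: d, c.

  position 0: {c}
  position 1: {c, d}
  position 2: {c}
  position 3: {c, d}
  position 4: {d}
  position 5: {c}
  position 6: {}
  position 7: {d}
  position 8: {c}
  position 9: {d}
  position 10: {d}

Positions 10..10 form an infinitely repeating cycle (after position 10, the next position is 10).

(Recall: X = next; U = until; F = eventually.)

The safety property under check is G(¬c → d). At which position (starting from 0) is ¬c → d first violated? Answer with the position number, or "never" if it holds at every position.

Check ¬c → d at each position in order: 0 ✓, 1 ✓, 2 ✓, 3 ✓, 4 ✓, 5 ✓.
At position 6 the labels are {}, so ¬c → d is false there. This is the first violation.

6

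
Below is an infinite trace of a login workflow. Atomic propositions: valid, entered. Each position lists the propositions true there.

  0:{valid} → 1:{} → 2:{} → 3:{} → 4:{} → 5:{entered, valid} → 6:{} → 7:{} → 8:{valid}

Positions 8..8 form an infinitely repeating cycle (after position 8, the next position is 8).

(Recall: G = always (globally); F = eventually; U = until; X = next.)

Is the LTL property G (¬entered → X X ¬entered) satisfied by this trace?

Does not hold

¬entered → X X ¬entered must hold at every position from 0 onward. It fails at position 3, so G (¬entered → X X ¬entered) is false.
Positions where ¬entered holds: 0, 1, 2, 3, 4, 6, 7, 8.
Check X X ¬entered at each: 0→ok, 1→ok, 2→ok, 3→fails, 4→ok, 6→ok, 7→ok, 8→ok.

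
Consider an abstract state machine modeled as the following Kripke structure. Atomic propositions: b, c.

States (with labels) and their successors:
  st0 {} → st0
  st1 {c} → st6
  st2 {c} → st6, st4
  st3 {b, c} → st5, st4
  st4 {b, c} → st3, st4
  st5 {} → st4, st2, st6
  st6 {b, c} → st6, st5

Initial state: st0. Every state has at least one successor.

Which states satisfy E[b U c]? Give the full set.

{st1, st2, st3, st4, st6}

States satisfying b: {st3, st4, st6}.
States satisfying c: {st1, st2, st3, st4, st6}.
States satisfying E[b U c]: {st1, st2, st3, st4, st6}.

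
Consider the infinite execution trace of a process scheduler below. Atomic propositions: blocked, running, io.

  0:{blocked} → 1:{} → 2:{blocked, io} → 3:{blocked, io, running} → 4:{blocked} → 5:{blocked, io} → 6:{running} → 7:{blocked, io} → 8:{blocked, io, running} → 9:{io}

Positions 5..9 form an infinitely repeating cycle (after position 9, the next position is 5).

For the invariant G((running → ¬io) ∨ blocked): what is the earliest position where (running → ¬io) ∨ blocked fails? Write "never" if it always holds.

never

(running → ¬io) ∨ blocked holds at every position 0..9, and those are all the positions the trace ever visits, so the invariant G((running → ¬io) ∨ blocked) is never violated.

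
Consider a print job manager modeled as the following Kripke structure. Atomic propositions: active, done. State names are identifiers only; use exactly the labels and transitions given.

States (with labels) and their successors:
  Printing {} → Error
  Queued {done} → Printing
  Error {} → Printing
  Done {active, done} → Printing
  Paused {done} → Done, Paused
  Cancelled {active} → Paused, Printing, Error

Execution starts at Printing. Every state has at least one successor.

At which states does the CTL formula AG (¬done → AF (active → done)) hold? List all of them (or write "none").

States satisfying ¬done → AF (active → done): {Printing, Queued, Error, Done, Paused, Cancelled}.
States satisfying AG (¬done → AF (active → done)): {Printing, Queued, Error, Done, Paused, Cancelled}.

{Printing, Queued, Error, Done, Paused, Cancelled}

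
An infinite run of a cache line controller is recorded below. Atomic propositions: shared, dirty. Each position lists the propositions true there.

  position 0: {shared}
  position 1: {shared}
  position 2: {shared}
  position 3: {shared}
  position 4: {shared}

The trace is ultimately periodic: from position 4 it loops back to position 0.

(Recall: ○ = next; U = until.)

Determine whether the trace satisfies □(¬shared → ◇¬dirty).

¬shared → ◇¬dirty holds at every position 0..4, and those are all positions ever visited, so □(¬shared → ◇¬dirty) holds.

Holds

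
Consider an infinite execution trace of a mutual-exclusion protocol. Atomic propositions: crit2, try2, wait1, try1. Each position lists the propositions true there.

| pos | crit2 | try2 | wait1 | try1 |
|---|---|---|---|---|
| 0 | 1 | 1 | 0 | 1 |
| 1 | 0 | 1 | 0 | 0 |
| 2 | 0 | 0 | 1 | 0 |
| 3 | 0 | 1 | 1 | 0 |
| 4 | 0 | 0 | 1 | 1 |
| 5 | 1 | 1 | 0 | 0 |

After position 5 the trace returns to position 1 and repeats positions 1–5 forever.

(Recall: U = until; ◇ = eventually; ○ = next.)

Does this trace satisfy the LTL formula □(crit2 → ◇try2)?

Yes

crit2 → ◇try2 holds at every position 0..5, and those are all positions ever visited, so □(crit2 → ◇try2) holds.
Positions where crit2 holds: 0, 5.
Check ◇try2 at each: 0→ok, 5→ok.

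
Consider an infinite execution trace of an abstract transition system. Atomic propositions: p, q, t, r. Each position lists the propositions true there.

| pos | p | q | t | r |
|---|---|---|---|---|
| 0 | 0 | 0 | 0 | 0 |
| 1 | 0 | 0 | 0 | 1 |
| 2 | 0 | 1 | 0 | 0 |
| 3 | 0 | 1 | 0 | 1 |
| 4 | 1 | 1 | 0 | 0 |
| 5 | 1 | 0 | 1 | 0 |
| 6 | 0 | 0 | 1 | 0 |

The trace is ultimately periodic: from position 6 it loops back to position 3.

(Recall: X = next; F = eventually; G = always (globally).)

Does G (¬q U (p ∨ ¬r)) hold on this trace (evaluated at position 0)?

No

¬q U (p ∨ ¬r) must hold at every position from 0 onward. It fails at position 3, so G (¬q U (p ∨ ¬r)) is false.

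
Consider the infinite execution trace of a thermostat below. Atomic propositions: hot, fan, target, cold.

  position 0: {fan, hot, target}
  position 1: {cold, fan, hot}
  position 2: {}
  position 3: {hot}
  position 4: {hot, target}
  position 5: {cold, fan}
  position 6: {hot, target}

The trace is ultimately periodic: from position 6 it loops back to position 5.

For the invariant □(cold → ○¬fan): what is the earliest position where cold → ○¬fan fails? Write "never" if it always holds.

cold → ○¬fan holds at every position 0..6, and those are all the positions the trace ever visits, so the invariant □(cold → ○¬fan) is never violated.

never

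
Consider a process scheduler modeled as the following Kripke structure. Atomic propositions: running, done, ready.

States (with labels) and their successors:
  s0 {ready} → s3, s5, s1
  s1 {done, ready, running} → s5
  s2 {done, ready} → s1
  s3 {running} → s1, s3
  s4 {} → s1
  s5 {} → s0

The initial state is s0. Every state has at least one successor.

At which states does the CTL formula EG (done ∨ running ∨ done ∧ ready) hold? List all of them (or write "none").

{s3}

States satisfying done ∨ running ∨ done ∧ ready: {s1, s2, s3}.
States satisfying EG (done ∨ running ∨ done ∧ ready): {s3}.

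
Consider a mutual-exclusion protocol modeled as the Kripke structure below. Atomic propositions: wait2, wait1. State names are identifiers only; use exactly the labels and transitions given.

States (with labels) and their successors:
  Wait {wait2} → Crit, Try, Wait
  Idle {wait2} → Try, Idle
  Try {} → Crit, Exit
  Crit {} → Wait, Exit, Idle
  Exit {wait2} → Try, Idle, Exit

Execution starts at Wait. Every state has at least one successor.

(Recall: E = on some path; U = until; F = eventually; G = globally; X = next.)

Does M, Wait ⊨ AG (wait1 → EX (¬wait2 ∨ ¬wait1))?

Yes

States satisfying wait1 → EX (¬wait2 ∨ ¬wait1): {Wait, Idle, Try, Crit, Exit}.
States satisfying AG (wait1 → EX (¬wait2 ∨ ¬wait1)): {Wait, Idle, Try, Crit, Exit}.
Every state reachable from Wait satisfies wait1 → EX (¬wait2 ∨ ¬wait1).
Wait ∈ Sat(AG (wait1 → EX (¬wait2 ∨ ¬wait1))).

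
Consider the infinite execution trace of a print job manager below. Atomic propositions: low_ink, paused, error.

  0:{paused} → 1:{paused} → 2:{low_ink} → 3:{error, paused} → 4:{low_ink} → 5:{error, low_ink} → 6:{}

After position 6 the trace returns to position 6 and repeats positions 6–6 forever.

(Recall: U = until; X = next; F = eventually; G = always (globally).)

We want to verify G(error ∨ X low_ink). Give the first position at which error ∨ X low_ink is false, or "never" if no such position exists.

0

At position 0 the labels are {paused} and the next position 1 has {paused}, so error ∨ X low_ink is false there. This is the first violation.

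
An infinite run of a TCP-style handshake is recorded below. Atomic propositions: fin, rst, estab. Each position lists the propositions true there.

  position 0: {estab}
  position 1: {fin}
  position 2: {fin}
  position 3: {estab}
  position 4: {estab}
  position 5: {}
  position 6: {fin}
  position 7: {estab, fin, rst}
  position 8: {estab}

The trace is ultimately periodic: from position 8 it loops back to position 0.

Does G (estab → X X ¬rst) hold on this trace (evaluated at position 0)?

Yes

estab → X X ¬rst holds at every position 0..8, and those are all positions ever visited, so G (estab → X X ¬rst) holds.
Positions where estab holds: 0, 3, 4, 7, 8.
Check X X ¬rst at each: 0→ok, 3→ok, 4→ok, 7→ok, 8→ok.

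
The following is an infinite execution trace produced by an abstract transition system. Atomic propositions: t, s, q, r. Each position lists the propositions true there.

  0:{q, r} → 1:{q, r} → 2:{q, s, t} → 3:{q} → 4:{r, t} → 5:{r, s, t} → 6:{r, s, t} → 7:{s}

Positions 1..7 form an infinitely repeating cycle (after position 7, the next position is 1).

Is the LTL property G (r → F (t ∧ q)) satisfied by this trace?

Yes

r → F (t ∧ q) holds at every position 0..7, and those are all positions ever visited, so G (r → F (t ∧ q)) holds.
Positions where r holds: 0, 1, 4, 5, 6.
Check F (t ∧ q) at each: 0→ok, 1→ok, 4→ok, 5→ok, 6→ok.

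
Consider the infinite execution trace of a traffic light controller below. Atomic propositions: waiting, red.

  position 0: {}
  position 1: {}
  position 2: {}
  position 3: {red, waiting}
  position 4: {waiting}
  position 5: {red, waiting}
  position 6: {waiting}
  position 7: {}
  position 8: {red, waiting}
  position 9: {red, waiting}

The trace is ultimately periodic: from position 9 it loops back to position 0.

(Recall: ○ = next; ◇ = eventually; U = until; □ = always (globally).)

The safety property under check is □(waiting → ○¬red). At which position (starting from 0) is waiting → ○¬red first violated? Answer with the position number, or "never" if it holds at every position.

Check waiting → ○¬red at each position in order: 0 ✓, 1 ✓, 2 ✓, 3 ✓.
At position 4 the labels are {waiting} and the next position 5 has {red, waiting}, so waiting → ○¬red is false there. This is the first violation.

4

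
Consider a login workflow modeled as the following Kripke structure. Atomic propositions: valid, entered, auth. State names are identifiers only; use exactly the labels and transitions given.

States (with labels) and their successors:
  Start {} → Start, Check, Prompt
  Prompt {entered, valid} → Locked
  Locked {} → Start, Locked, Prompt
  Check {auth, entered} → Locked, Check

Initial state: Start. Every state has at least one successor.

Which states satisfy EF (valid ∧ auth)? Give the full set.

none

States satisfying valid ∧ auth: ∅.
States satisfying EF (valid ∧ auth): ∅.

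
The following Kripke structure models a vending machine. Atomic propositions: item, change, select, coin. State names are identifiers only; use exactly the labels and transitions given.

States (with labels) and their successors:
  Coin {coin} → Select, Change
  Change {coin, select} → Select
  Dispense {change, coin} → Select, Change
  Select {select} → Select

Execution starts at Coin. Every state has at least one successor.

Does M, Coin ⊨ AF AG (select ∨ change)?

Satisfied

States satisfying AG (select ∨ change): {Change, Dispense, Select}.
States satisfying AF AG (select ∨ change): {Coin, Change, Dispense, Select}.
Coin ∈ Sat(AF AG (select ∨ change)).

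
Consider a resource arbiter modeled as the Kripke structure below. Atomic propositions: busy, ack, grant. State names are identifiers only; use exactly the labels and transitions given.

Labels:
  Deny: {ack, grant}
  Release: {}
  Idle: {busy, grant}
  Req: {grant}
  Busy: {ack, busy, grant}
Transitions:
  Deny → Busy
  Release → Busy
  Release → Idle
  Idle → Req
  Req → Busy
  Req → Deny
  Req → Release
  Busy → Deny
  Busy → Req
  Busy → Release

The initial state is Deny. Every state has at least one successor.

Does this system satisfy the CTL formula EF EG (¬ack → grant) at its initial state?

States satisfying EG (¬ack → grant): {Deny, Idle, Req, Busy}.
States satisfying EF EG (¬ack → grant): {Deny, Release, Idle, Req, Busy}.
Some path from Deny reaches a state where EG (¬ack → grant) holds.
Deny ∈ Sat(EF EG (¬ack → grant)).

Holds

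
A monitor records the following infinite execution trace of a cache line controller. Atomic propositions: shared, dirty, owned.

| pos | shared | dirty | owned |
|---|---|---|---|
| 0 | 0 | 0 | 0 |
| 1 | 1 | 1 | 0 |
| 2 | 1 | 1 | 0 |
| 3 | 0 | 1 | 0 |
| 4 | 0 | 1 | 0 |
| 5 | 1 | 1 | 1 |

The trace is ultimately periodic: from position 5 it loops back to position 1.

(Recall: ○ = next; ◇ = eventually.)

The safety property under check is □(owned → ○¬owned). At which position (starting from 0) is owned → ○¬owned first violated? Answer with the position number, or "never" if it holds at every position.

never

owned → ○¬owned holds at every position 0..5, and those are all the positions the trace ever visits, so the invariant □(owned → ○¬owned) is never violated.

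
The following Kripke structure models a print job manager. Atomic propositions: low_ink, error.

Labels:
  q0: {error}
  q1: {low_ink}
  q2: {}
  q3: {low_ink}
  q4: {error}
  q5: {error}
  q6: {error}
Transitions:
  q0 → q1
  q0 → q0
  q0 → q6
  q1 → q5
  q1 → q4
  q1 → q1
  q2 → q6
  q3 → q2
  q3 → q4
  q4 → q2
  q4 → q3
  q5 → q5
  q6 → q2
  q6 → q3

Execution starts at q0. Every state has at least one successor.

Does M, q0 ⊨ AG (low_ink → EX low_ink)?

States satisfying low_ink → EX low_ink: {q0, q1, q2, q4, q5, q6}.
States satisfying AG (low_ink → EX low_ink): {q5}.
q3 is reachable from q0 and violates low_ink → EX low_ink, so AG fails at q0.
q0 ∉ Sat(AG (low_ink → EX low_ink)).

No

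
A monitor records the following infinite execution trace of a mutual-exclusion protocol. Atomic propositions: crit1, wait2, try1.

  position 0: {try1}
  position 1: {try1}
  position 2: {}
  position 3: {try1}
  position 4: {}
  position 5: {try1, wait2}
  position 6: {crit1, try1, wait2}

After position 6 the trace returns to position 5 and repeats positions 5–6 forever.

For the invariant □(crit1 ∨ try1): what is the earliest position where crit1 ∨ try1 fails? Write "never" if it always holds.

Check crit1 ∨ try1 at each position in order: 0 ✓, 1 ✓.
At position 2 the labels are {}, so crit1 ∨ try1 is false there. This is the first violation.

2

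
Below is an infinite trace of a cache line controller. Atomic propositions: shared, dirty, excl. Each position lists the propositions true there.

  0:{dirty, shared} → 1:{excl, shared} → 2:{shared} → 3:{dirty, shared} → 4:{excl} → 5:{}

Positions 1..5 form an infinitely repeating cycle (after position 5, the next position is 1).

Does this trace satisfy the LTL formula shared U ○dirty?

Walking from position 0: ○dirty first holds at position 2, and shared holds at every earlier position along the way, so shared U ○dirty holds.

Satisfied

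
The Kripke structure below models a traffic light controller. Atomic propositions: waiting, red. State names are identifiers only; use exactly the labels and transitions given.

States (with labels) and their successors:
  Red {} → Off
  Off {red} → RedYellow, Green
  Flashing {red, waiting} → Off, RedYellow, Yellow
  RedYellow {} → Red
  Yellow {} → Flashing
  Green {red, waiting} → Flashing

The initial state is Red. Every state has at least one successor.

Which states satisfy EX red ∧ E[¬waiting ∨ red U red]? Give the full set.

{Red, Off, Flashing, Yellow, Green}

States satisfying red: {Off, Flashing, Green}.
States satisfying EX red: {Red, Off, Flashing, Yellow, Green}.
States satisfying ¬waiting ∨ red: {Red, Off, Flashing, RedYellow, Yellow, Green}.
States satisfying E[¬waiting ∨ red U red]: {Red, Off, Flashing, RedYellow, Yellow, Green}.
States satisfying EX red ∧ E[¬waiting ∨ red U red]: {Red, Off, Flashing, Yellow, Green}.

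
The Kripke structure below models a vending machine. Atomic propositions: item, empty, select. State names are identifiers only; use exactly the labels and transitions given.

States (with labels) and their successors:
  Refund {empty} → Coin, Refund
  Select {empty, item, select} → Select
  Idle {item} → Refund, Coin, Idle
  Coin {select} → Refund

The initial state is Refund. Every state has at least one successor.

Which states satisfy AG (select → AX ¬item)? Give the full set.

States satisfying select → AX ¬item: {Refund, Idle, Coin}.
States satisfying AG (select → AX ¬item): {Refund, Idle, Coin}.

{Refund, Idle, Coin}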